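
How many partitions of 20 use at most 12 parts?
By conjugation, equals partitions of 20 into parts ≤ 12. Let r_j(i) = number of partitions of i into parts ≤ j, for i = 0..20. r_1(i) = 1 for all i; r_j(i) = r_{j-1}(i) + r_j(i-j). Rows j = 2..12: ≤2: 1 1 2 2 3 3 4 4 5 5 6 6 7 7 8 8 9 9 10 10 11; ≤3: 1 1 2 3 4 5 7 8 10 12 14 16 19 21 24 27 30 33 37 40 44; ≤4: 1 1 2 3 5 6 9 11 15 18 23 27 34 39 47 54 64 72 84 94 108; ≤5: 1 1 2 3 5 7 10 13 18 23 30 37 47 57 70 84 101 119 141 164 192; ≤6: 1 1 2 3 5 7 11 14 20 26 35 44 58 71 90 110 136 163 199 235 282; ≤7: 1 1 2 3 5 7 11 15 21 28 38 49 65 82 105 131 164 201 248 300 364; ≤8: 1 1 2 3 5 7 11 15 22 29 40 52 70 89 116 146 186 230 288 352 434; ≤9: 1 1 2 3 5 7 11 15 22 30 41 54 73 94 123 157 201 252 318 393 488; ≤10: 1 1 2 3 5 7 11 15 22 30 42 55 75 97 128 164 212 267 340 423 530; ≤11: 1 1 2 3 5 7 11 15 22 30 42 56 76 99 131 169 219 278 355 445 560; ≤12: 1 1 2 3 5 7 11 15 22 30 42 56 77 100 133 172 224 285 366 460 582. r_12(20) = 582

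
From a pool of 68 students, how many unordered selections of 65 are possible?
C(68,65) = 68!/(65!×3!) = 50116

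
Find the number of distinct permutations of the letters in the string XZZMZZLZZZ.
10! / (7! × 1! × 1! × 1!) = 720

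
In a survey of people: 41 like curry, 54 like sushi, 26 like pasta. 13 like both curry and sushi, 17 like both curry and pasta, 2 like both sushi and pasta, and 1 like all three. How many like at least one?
|A∪B∪C| = 41+54+26-13-17-2+1 = 90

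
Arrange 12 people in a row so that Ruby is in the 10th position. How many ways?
Fix one position: (12-1)! = 39916800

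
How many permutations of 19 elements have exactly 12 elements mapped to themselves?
Choose the 12 fixed points C(19,12) = 50388, derange the rest: !7 = Σ_{j=0}^{7} (-1)^j·7!/j! = 5040 - 5040 + 2520 - 840 + 210 - 42 + 7 - 1 = 1854. Product = 50388 × 1854 = 93419352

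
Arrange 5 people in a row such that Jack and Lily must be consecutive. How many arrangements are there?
Treat the 2 as one block: (5-2+1)! × 2! = 24 × 2 = 48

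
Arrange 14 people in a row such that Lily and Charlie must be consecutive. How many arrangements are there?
Treat the 2 as one block: (14-2+1)! × 2! = 6227020800 × 2 = 12454041600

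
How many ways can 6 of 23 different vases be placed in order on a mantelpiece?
P(23,6) = 23!/(23-6)! = 72681840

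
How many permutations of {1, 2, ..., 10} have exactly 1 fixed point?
Choose the 1 fixed point C(10,1) = 10, derange the rest: !9 = Σ_{j=0}^{9} (-1)^j·9!/j! = 362880 - 362880 + 181440 - 60480 + 15120 - 3024 + 504 - 72 + 9 - 1 = 133496. Product = 10 × 133496 = 1334960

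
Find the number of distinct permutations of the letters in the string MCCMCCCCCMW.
11! / (7! × 1! × 3!) = 1320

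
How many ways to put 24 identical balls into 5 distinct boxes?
C(24+5-1, 5-1) = C(28, 4) = 20475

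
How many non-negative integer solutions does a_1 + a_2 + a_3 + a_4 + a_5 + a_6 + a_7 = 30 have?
C(30+7-1, 7-1) = C(36, 6) = 1947792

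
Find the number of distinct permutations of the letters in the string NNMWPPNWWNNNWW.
14! / (2! × 6! × 1! × 5!) = 504504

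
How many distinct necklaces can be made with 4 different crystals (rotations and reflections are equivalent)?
(4-1)!/2 = 6/2 = 3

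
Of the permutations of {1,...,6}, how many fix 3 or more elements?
Exactly j fixed points: C(6,j)·!(6-j); sum over j ≥ 3 (derangement numbers via !m = (m-1)·(!(m-1) + !(m-2)): !0..!3 = 1, 0, 1, 2). Σ_{j=3}^{6} C(6,j)·!(6-j) = C(6,3)·!3 + C(6,4)·!2 + C(6,5)·!1 + C(6,6)·!0 = 20·2 + 15·1 + 6·0 + 1·1 = 56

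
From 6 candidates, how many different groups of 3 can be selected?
C(6,3) = 6!/(3!×3!) = 20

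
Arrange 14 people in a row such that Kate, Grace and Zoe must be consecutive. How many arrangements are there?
Treat the 3 as one block: (14-3+1)! × 3! = 479001600 × 6 = 2874009600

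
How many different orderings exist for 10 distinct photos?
10! = 3628800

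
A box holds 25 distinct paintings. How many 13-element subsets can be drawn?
C(25,13) = 25!/(13!×12!) = 5200300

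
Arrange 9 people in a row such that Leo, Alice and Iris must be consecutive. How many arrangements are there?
Treat the 3 as one block: (9-3+1)! × 3! = 5040 × 6 = 30240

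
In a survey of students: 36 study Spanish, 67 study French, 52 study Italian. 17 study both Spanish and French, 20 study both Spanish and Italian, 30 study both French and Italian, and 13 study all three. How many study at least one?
|A∪B∪C| = 36+67+52-17-20-30+13 = 101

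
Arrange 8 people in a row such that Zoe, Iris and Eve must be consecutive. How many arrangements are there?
Treat the 3 as one block: (8-3+1)! × 3! = 720 × 6 = 4320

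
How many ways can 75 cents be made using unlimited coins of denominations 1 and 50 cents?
Coefficient of x^75 in 1/(1-x^1) · 1/(1-x^50). Use j coins of 50 for j = 0..⌊75/50⌋ = 1, the rest in 1s: 1 + 1 = 2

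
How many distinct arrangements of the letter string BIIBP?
5! / (2! × 1! × 2!) = 30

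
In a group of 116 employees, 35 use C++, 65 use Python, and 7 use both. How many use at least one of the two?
|A∪B| = |A| + |B| - |A∩B| = 35 + 65 - 7 = 93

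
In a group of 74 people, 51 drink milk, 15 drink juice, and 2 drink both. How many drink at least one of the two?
|A∪B| = |A| + |B| - |A∩B| = 51 + 15 - 2 = 64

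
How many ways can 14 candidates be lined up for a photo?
14! = 87178291200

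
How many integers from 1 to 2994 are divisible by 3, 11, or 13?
⌊2994/3⌋+⌊2994/11⌋+⌊2994/13⌋ - ⌊2994/33⌋-⌊2994/39⌋-⌊2994/143⌋ + ⌊2994/429⌋ = 998+272+230 - 90-76-20 + 6 = 1320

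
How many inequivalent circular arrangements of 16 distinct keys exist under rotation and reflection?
(16-1)!/2 = 1307674368000/2 = 653837184000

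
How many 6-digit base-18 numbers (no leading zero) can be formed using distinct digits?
First digit: 17 choices (nonzero). Then descending: 17 × 17 × 16 × 15 × 14 × 13 = 12623520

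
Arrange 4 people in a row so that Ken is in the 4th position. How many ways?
Fix one position: (4-1)! = 6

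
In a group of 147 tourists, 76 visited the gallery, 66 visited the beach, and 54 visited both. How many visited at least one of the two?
|A∪B| = |A| + |B| - |A∩B| = 76 + 66 - 54 = 88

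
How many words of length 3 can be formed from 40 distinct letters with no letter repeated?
P(40,3) = 40!/(40-3)! = 59280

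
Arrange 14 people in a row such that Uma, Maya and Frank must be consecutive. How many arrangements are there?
Treat the 3 as one block: (14-3+1)! × 3! = 479001600 × 6 = 2874009600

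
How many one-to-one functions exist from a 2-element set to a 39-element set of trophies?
P(39,2) = 39!/(39-2)! = 1482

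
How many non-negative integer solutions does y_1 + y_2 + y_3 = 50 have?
C(50+3-1, 3-1) = C(52, 2) = 1326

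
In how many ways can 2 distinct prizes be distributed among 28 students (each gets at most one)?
P(28,2) = 28!/(28-2)! = 756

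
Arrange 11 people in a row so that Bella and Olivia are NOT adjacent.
Total - adjacent = 11! - (11-1)!×2 = 39916800 - 7257600 = 32659200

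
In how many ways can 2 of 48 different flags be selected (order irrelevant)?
C(48,2) = 48!/(2!×46!) = 1128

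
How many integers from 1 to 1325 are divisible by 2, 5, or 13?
⌊1325/2⌋+⌊1325/5⌋+⌊1325/13⌋ - ⌊1325/10⌋-⌊1325/26⌋-⌊1325/65⌋ + ⌊1325/130⌋ = 662+265+101 - 132-50-20 + 10 = 836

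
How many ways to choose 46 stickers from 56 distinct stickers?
C(56,46) = 56!/(46!×10!) = 35607051480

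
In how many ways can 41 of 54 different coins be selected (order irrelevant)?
C(54,41) = 54!/(41!×13!) = 1108176102180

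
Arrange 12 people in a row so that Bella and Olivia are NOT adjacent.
Total - adjacent = 12! - (12-1)!×2 = 479001600 - 79833600 = 399168000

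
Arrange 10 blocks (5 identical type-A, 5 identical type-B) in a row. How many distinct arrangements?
10! / (5! × 5!) = 252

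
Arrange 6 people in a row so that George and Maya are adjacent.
Treat as block: (6-1)! × 2! = 120 × 2 = 240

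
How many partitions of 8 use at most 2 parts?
By conjugation, equals partitions of 8 into parts ≤ 2. Let r_j(i) = number of partitions of i into parts ≤ j, for i = 0..8. r_1(i) = 1 for all i; r_j(i) = r_{j-1}(i) + r_j(i-j). Rows j = 2..2: ≤2: 1 1 2 2 3 3 4 4 5. r_2(8) = 5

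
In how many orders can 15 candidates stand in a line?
15! = 1307674368000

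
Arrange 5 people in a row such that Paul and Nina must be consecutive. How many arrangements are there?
Treat the 2 as one block: (5-2+1)! × 2! = 24 × 2 = 48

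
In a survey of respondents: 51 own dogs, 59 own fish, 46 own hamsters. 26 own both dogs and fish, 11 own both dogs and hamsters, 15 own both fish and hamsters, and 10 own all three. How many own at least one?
|A∪B∪C| = 51+59+46-26-11-15+10 = 114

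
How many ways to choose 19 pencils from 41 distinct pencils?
C(41,19) = 41!/(19!×22!) = 244662670200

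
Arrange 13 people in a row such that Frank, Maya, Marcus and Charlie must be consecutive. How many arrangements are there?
Treat the 4 as one block: (13-4+1)! × 4! = 3628800 × 24 = 87091200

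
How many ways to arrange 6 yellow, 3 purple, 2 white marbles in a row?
11! / (6! × 3! × 2!) = 4620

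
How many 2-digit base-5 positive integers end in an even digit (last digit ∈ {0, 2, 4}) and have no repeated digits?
Last∈{0,2,4}. Last=0: 4. Last nonzero: 2×3×P(3,0) = 6. Total = 10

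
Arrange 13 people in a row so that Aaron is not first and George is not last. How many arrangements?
By inclusion-exclusion: 13! - 2×(13-1)! + (13-2)! = 6227020800 - 958003200 + 39916800 = 5308934400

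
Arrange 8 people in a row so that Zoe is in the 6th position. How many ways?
Fix one position: (8-1)! = 5040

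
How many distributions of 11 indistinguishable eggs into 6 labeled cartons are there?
C(11+6-1, 6-1) = C(16, 5) = 4368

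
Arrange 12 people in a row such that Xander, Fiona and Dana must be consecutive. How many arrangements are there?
Treat the 3 as one block: (12-3+1)! × 3! = 3628800 × 6 = 21772800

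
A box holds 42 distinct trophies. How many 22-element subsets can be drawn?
C(42,22) = 42!/(22!×20!) = 513791607420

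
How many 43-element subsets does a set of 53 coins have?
C(53,43) = 53!/(43!×10!) = 19499099620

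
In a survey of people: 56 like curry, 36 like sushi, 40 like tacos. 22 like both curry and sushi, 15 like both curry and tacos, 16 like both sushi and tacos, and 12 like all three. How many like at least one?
|A∪B∪C| = 56+36+40-22-15-16+12 = 91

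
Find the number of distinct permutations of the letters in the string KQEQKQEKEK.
10! / (4! × 3! × 3!) = 4200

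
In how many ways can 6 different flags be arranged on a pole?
6! = 720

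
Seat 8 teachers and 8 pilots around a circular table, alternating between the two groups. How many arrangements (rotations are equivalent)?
Fix one of the teachers: (8-1)! ways for the remaining teachers, × 8! ways for the pilots = 5040 × 40320 = 203212800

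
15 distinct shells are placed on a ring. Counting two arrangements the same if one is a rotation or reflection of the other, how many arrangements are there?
(15-1)!/2 = 87178291200/2 = 43589145600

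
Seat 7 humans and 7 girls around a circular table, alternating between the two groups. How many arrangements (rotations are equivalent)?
Fix one of the humans: (7-1)! ways for the remaining humans, × 7! ways for the girls = 720 × 5040 = 3628800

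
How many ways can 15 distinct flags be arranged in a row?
15! = 1307674368000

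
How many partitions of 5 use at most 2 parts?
By conjugation, equals partitions of 5 into parts ≤ 2. Let r_j(i) = number of partitions of i into parts ≤ j, for i = 0..5. r_1(i) = 1 for all i; r_j(i) = r_{j-1}(i) + r_j(i-j). Rows j = 2..2: ≤2: 1 1 2 2 3 3. r_2(5) = 3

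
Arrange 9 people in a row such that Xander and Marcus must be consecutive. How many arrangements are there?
Treat the 2 as one block: (9-2+1)! × 2! = 40320 × 2 = 80640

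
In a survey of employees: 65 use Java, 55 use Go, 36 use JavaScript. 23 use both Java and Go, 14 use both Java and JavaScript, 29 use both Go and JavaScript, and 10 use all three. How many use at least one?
|A∪B∪C| = 65+55+36-23-14-29+10 = 100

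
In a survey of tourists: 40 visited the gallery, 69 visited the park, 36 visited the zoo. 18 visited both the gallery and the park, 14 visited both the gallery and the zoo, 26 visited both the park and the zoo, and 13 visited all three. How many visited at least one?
|A∪B∪C| = 40+69+36-18-14-26+13 = 100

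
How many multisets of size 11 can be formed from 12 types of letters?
C(11+12-1, 12-1) = C(22, 11) = 705432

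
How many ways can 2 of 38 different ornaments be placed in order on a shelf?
P(38,2) = 38!/(38-2)! = 1406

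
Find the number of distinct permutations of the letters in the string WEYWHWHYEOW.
11! / (2! × 2! × 2! × 1! × 4!) = 207900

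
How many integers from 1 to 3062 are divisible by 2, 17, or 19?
⌊3062/2⌋+⌊3062/17⌋+⌊3062/19⌋ - ⌊3062/34⌋-⌊3062/38⌋-⌊3062/323⌋ + ⌊3062/646⌋ = 1531+180+161 - 90-80-9 + 4 = 1697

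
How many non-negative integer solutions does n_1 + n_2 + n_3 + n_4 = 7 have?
C(7+4-1, 4-1) = C(10, 3) = 120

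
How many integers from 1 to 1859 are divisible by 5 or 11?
⌊1859/5⌋ + ⌊1859/11⌋ - ⌊1859/55⌋ = 371 + 169 - 33 = 507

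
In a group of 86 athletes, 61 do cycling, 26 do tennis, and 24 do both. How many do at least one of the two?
|A∪B| = |A| + |B| - |A∩B| = 61 + 26 - 24 = 63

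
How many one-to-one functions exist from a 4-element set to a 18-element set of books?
P(18,4) = 18!/(18-4)! = 73440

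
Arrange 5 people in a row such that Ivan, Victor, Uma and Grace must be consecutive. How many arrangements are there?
Treat the 4 as one block: (5-4+1)! × 4! = 2 × 24 = 48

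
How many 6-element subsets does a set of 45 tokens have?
C(45,6) = 45!/(6!×39!) = 8145060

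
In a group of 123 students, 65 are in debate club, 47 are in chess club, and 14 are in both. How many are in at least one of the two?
|A∪B| = |A| + |B| - |A∩B| = 65 + 47 - 14 = 98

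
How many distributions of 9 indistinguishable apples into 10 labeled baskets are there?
C(9+10-1, 10-1) = C(18, 9) = 48620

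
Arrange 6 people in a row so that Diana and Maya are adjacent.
Treat as block: (6-1)! × 2! = 120 × 2 = 240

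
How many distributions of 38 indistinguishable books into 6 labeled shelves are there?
C(38+6-1, 6-1) = C(43, 5) = 962598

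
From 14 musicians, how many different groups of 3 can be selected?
C(14,3) = 14!/(3!×11!) = 364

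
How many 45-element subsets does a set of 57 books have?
C(57,45) = 57!/(45!×12!) = 707285522580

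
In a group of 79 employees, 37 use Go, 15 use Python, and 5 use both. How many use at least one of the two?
|A∪B| = |A| + |B| - |A∩B| = 37 + 15 - 5 = 47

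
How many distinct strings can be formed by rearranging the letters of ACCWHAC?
7! / (1! × 3! × 1! × 2!) = 420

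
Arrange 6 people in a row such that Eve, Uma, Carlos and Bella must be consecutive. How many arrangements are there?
Treat the 4 as one block: (6-4+1)! × 4! = 6 × 24 = 144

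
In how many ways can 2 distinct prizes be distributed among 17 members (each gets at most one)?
P(17,2) = 17!/(17-2)! = 272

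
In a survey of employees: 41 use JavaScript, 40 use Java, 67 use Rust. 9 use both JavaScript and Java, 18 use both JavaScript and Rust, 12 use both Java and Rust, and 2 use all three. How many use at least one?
|A∪B∪C| = 41+40+67-9-18-12+2 = 111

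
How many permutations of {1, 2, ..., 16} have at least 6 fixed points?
Exactly j fixed points: C(16,j)·!(16-j); sum over j ≥ 6 (derangement numbers via !m = (m-1)·(!(m-1) + !(m-2)): !0..!10 = 1, 0, 1, 2, 9, 44, 265, 1854, 14833, 133496, 1334961). Σ_{j=6}^{16} C(16,j)·!(16-j) = C(16,6)·!10 + C(16,7)·!9 + C(16,8)·!8 + C(16,9)·!7 + C(16,10)·!6 + C(16,11)·!5 + C(16,12)·!4 + C(16,13)·!3 + C(16,14)·!2 + C(16,15)·!1 + C(16,16)·!0 = 8008·1334961 + 11440·133496 + 12870·14833 + 11440·1854 + 8008·265 + 4368·44 + 1820·9 + 560·2 + 120·1 + 16·0 + 1·1 = 12432004331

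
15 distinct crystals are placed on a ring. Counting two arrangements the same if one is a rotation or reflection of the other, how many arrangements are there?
(15-1)!/2 = 87178291200/2 = 43589145600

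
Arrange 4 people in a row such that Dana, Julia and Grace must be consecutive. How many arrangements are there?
Treat the 3 as one block: (4-3+1)! × 3! = 2 × 6 = 12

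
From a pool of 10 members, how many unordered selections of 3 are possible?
C(10,3) = 10!/(3!×7!) = 120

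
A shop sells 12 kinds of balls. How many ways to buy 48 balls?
C(48+12-1, 12-1) = C(59, 11) = 279871768995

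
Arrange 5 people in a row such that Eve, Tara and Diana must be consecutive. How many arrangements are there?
Treat the 3 as one block: (5-3+1)! × 3! = 6 × 6 = 36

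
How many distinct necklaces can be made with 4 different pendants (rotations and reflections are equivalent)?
(4-1)!/2 = 6/2 = 3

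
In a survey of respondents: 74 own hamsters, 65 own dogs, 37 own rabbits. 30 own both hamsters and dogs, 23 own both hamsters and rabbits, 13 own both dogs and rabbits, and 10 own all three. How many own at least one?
|A∪B∪C| = 74+65+37-30-23-13+10 = 120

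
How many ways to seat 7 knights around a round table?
Circular: fix one position, arrange the rest. (7-1)! = 720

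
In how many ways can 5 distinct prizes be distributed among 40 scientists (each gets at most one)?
P(40,5) = 40!/(40-5)! = 78960960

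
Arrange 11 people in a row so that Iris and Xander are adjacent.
Treat as block: (11-1)! × 2! = 3628800 × 2 = 7257600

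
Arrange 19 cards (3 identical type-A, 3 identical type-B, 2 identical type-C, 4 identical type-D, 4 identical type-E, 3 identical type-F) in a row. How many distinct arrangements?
19! / (3! × 3! × 2! × 4! × 4! × 3!) = 488864376000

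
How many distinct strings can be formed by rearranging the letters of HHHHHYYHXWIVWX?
14! / (1! × 2! × 2! × 6! × 1! × 2!) = 15135120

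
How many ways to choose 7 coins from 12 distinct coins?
C(12,7) = 12!/(7!×5!) = 792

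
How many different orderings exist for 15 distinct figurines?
15! = 1307674368000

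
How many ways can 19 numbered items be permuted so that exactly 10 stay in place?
Choose the 10 fixed points C(19,10) = 92378, derange the rest: !9 = Σ_{j=0}^{9} (-1)^j·9!/j! = 362880 - 362880 + 181440 - 60480 + 15120 - 3024 + 504 - 72 + 9 - 1 = 133496. Product = 92378 × 133496 = 12332093488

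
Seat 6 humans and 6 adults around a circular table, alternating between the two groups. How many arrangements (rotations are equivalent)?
Fix one of the humans: (6-1)! ways for the remaining humans, × 6! ways for the adults = 120 × 720 = 86400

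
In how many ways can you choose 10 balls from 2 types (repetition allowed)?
C(10+2-1, 2-1) = C(11, 1) = 11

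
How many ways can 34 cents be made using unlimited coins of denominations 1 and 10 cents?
Coefficient of x^34 in 1/(1-x^1) · 1/(1-x^10). Use j coins of 10 for j = 0..⌊34/10⌋ = 3, the rest in 1s: 3 + 1 = 4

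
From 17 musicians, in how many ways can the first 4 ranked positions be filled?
P(17,4) = 17!/(17-4)! = 57120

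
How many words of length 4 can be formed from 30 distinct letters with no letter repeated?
P(30,4) = 30!/(30-4)! = 657720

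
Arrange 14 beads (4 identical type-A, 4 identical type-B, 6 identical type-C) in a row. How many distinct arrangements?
14! / (4! × 4! × 6!) = 210210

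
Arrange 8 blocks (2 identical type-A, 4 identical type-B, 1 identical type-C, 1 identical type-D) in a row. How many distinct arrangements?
8! / (2! × 4! × 1! × 1!) = 840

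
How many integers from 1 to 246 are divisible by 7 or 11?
⌊246/7⌋ + ⌊246/11⌋ - ⌊246/77⌋ = 35 + 22 - 3 = 54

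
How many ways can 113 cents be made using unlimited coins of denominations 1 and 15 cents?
Coefficient of x^113 in 1/(1-x^1) · 1/(1-x^15). Use j coins of 15 for j = 0..⌊113/15⌋ = 7, the rest in 1s: 7 + 1 = 8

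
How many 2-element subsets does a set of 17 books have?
C(17,2) = 17!/(2!×15!) = 136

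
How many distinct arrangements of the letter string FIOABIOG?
8! / (1! × 2! × 1! × 1! × 2! × 1!) = 10080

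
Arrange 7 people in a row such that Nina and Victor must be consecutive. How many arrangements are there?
Treat the 2 as one block: (7-2+1)! × 2! = 720 × 2 = 1440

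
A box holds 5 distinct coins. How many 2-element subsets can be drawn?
C(5,2) = 5!/(2!×3!) = 10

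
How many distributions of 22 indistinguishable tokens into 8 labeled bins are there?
C(22+8-1, 8-1) = C(29, 7) = 1560780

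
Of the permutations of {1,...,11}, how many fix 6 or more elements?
Exactly j fixed points: C(11,j)·!(11-j); sum over j ≥ 6 (derangement numbers via !m = (m-1)·(!(m-1) + !(m-2)): !0..!5 = 1, 0, 1, 2, 9, 44). Σ_{j=6}^{11} C(11,j)·!(11-j) = C(11,6)·!5 + C(11,7)·!4 + C(11,8)·!3 + C(11,9)·!2 + C(11,10)·!1 + C(11,11)·!0 = 462·44 + 330·9 + 165·2 + 55·1 + 11·0 + 1·1 = 23684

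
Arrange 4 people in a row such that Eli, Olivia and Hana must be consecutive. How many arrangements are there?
Treat the 3 as one block: (4-3+1)! × 3! = 2 × 6 = 12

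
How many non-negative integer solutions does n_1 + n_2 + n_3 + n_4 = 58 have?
C(58+4-1, 4-1) = C(61, 3) = 35990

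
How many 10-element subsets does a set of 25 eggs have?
C(25,10) = 25!/(10!×15!) = 3268760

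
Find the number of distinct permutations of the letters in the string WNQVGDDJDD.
10! / (1! × 1! × 4! × 1! × 1! × 1! × 1!) = 151200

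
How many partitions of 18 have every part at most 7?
Let r_j(i) = number of partitions of i into parts ≤ j, for i = 0..18. r_1(i) = 1 for all i; r_j(i) = r_{j-1}(i) + r_j(i-j). Rows j = 2..7: ≤2: 1 1 2 2 3 3 4 4 5 5 6 6 7 7 8 8 9 9 10; ≤3: 1 1 2 3 4 5 7 8 10 12 14 16 19 21 24 27 30 33 37; ≤4: 1 1 2 3 5 6 9 11 15 18 23 27 34 39 47 54 64 72 84; ≤5: 1 1 2 3 5 7 10 13 18 23 30 37 47 57 70 84 101 119 141; ≤6: 1 1 2 3 5 7 11 14 20 26 35 44 58 71 90 110 136 163 199; ≤7: 1 1 2 3 5 7 11 15 21 28 38 49 65 82 105 131 164 201 248. r_7(18) = 248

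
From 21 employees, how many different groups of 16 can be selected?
C(21,16) = 21!/(16!×5!) = 20349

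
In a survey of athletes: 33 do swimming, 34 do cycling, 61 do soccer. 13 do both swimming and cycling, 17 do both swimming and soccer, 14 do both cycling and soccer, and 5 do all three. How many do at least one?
|A∪B∪C| = 33+34+61-13-17-14+5 = 89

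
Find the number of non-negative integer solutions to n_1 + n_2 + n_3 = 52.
C(52+3-1, 3-1) = C(54, 2) = 1431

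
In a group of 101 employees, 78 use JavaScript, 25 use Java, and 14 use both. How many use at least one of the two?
|A∪B| = |A| + |B| - |A∩B| = 78 + 25 - 14 = 89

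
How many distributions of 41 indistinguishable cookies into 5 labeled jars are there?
C(41+5-1, 5-1) = C(45, 4) = 148995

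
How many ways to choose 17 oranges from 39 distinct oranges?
C(39,17) = 39!/(17!×22!) = 51021117810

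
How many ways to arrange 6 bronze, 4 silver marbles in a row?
10! / (6! × 4!) = 210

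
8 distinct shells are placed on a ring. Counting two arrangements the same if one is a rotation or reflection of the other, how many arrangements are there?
(8-1)!/2 = 5040/2 = 2520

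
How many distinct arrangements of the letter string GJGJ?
4! / (2! × 2!) = 6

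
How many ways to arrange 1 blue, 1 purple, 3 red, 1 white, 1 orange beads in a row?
7! / (1! × 1! × 3! × 1! × 1!) = 840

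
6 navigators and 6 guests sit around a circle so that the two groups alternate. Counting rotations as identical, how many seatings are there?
Fix one of the navigators: (6-1)! ways for the remaining navigators, × 6! ways for the guests = 120 × 720 = 86400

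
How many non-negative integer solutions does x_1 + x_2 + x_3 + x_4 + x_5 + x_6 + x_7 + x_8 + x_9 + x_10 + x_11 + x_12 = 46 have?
C(46+12-1, 12-1) = C(57, 11) = 184509266760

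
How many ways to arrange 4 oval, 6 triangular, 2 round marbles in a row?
12! / (4! × 6! × 2!) = 13860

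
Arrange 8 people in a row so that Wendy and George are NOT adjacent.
Total - adjacent = 8! - (8-1)!×2 = 40320 - 10080 = 30240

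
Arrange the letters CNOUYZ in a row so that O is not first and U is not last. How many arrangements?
By inclusion-exclusion: 6! - 2×(6-1)! + (6-2)! = 720 - 240 + 24 = 504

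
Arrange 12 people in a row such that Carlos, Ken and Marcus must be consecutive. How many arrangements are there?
Treat the 3 as one block: (12-3+1)! × 3! = 3628800 × 6 = 21772800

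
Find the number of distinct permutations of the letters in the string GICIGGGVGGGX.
12! / (1! × 2! × 1! × 1! × 7!) = 47520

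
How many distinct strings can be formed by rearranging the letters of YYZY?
4! / (3! × 1!) = 4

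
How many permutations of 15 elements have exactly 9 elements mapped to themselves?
Choose the 9 fixed points C(15,9) = 5005, derange the rest: !6 = Σ_{j=0}^{6} (-1)^j·6!/j! = 720 - 720 + 360 - 120 + 30 - 6 + 1 = 265. Product = 5005 × 265 = 1326325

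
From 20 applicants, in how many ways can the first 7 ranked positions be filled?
P(20,7) = 20!/(20-7)! = 390700800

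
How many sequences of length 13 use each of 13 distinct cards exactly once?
13! = 6227020800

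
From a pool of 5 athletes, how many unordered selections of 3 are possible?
C(5,3) = 5!/(3!×2!) = 10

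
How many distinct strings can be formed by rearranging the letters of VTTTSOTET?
9! / (1! × 1! × 5! × 1! × 1!) = 3024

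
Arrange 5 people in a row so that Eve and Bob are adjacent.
Treat as block: (5-1)! × 2! = 24 × 2 = 48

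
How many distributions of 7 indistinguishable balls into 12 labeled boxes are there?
C(7+12-1, 12-1) = C(18, 11) = 31824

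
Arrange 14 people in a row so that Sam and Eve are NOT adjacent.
Total - adjacent = 14! - (14-1)!×2 = 87178291200 - 12454041600 = 74724249600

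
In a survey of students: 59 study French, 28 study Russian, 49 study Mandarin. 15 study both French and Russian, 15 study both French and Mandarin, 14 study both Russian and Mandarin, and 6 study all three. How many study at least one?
|A∪B∪C| = 59+28+49-15-15-14+6 = 98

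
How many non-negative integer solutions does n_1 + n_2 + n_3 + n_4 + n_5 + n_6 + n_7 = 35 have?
C(35+7-1, 7-1) = C(41, 6) = 4496388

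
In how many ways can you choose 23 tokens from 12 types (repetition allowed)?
C(23+12-1, 12-1) = C(34, 11) = 286097760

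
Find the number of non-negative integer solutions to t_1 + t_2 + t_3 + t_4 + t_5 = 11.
C(11+5-1, 5-1) = C(15, 4) = 1365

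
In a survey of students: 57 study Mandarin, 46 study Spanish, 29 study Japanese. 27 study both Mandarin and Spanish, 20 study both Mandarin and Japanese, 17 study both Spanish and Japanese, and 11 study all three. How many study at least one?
|A∪B∪C| = 57+46+29-27-20-17+11 = 79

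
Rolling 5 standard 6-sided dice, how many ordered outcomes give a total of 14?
Coefficient of x^14 in (x + x² + ... + x^6)^5. By inclusion-exclusion on dice exceeding 6: Σ_j (-1)^j C(5,j)·C(14-1-6j, 4) = C(5,0)·C(13,4) - C(5,1)·C(7,4) = 1·715 - 5·35 = 540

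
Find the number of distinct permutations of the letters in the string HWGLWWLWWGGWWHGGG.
17! / (2! × 7! × 2! × 6!) = 24504480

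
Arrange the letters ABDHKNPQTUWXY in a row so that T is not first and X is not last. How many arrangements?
By inclusion-exclusion: 13! - 2×(13-1)! + (13-2)! = 6227020800 - 958003200 + 39916800 = 5308934400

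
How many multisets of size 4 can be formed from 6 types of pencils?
C(4+6-1, 6-1) = C(9, 5) = 126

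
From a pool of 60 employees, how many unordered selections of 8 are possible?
C(60,8) = 60!/(8!×52!) = 2558620845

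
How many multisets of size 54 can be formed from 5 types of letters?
C(54+5-1, 5-1) = C(58, 4) = 424270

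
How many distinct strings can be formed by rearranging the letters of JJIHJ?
5! / (1! × 3! × 1!) = 20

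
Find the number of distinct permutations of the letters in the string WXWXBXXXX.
9! / (2! × 6! × 1!) = 252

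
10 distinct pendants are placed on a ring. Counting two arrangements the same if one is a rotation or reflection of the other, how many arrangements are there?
(10-1)!/2 = 362880/2 = 181440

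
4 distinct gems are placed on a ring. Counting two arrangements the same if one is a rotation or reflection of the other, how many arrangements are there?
(4-1)!/2 = 6/2 = 3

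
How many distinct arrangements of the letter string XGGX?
4! / (2! × 2!) = 6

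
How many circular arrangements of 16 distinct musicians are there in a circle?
Circular: fix one position, arrange the rest. (16-1)! = 1307674368000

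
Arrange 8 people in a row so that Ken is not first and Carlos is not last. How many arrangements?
By inclusion-exclusion: 8! - 2×(8-1)! + (8-2)! = 40320 - 10080 + 720 = 30960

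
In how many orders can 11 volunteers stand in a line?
11! = 39916800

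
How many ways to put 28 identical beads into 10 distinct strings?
C(28+10-1, 10-1) = C(37, 9) = 124403620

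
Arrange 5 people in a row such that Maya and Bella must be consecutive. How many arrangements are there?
Treat the 2 as one block: (5-2+1)! × 2! = 24 × 2 = 48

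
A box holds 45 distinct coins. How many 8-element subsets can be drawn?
C(45,8) = 45!/(8!×37!) = 215553195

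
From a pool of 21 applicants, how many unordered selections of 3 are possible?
C(21,3) = 21!/(3!×18!) = 1330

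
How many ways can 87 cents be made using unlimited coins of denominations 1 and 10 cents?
Coefficient of x^87 in 1/(1-x^1) · 1/(1-x^10). Use j coins of 10 for j = 0..⌊87/10⌋ = 8, the rest in 1s: 8 + 1 = 9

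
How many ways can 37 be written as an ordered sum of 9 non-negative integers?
C(37+9-1, 9-1) = C(45, 8) = 215553195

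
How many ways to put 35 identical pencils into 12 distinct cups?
C(35+12-1, 12-1) = C(46, 11) = 13340783196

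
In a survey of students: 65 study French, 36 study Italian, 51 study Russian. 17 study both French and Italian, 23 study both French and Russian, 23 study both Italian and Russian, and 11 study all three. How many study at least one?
|A∪B∪C| = 65+36+51-17-23-23+11 = 100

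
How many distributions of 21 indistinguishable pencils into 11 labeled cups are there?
C(21+11-1, 11-1) = C(31, 10) = 44352165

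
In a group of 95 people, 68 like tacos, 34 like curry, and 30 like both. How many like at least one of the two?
|A∪B| = |A| + |B| - |A∩B| = 68 + 34 - 30 = 72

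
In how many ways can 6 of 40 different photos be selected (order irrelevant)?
C(40,6) = 40!/(6!×34!) = 3838380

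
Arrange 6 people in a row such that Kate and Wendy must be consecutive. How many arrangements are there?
Treat the 2 as one block: (6-2+1)! × 2! = 120 × 2 = 240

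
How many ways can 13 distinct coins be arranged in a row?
13! = 6227020800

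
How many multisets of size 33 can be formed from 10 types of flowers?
C(33+10-1, 10-1) = C(42, 9) = 445891810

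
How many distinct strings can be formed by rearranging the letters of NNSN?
4! / (1! × 3!) = 4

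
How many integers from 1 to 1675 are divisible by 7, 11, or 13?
⌊1675/7⌋+⌊1675/11⌋+⌊1675/13⌋ - ⌊1675/77⌋-⌊1675/91⌋-⌊1675/143⌋ + ⌊1675/1001⌋ = 239+152+128 - 21-18-11 + 1 = 470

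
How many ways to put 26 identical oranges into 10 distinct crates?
C(26+10-1, 10-1) = C(35, 9) = 70607460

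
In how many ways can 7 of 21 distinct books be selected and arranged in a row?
P(21,7) = 21!/(21-7)! = 586051200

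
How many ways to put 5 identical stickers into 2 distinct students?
C(5+2-1, 2-1) = C(6, 1) = 6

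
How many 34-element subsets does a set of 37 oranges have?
C(37,34) = 37!/(34!×3!) = 7770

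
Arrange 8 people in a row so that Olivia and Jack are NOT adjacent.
Total - adjacent = 8! - (8-1)!×2 = 40320 - 10080 = 30240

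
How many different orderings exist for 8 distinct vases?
8! = 40320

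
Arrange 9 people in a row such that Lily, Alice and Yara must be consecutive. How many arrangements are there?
Treat the 3 as one block: (9-3+1)! × 3! = 5040 × 6 = 30240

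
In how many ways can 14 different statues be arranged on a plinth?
14! = 87178291200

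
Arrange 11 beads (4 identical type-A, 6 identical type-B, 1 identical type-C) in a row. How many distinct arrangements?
11! / (4! × 6! × 1!) = 2310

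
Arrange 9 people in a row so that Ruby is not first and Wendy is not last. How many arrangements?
By inclusion-exclusion: 9! - 2×(9-1)! + (9-2)! = 362880 - 80640 + 5040 = 287280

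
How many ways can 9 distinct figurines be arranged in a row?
9! = 362880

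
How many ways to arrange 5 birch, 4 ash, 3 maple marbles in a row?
12! / (5! × 4! × 3!) = 27720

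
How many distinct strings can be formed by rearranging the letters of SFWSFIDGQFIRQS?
14! / (1! × 3! × 2! × 3! × 1! × 1! × 2! × 1!) = 605404800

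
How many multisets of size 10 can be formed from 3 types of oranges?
C(10+3-1, 3-1) = C(12, 2) = 66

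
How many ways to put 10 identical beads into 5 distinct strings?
C(10+5-1, 5-1) = C(14, 4) = 1001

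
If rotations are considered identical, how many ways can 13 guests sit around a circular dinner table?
Circular: fix one position, arrange the rest. (13-1)! = 479001600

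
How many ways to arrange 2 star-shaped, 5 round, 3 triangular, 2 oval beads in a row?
12! / (2! × 5! × 3! × 2!) = 166320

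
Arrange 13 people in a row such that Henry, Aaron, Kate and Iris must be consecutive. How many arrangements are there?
Treat the 4 as one block: (13-4+1)! × 4! = 3628800 × 24 = 87091200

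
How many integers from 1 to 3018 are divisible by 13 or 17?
⌊3018/13⌋ + ⌊3018/17⌋ - ⌊3018/221⌋ = 232 + 177 - 13 = 396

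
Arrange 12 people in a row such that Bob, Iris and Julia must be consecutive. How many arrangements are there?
Treat the 3 as one block: (12-3+1)! × 3! = 3628800 × 6 = 21772800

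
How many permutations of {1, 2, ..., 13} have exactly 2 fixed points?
Choose the 2 fixed points C(13,2) = 78, derange the rest: !11 = Σ_{j=0}^{11} (-1)^j·11!/j! = 39916800 - 39916800 + 19958400 - 6652800 + 1663200 - 332640 + 55440 - 7920 + 990 - 110 + 11 - 1 = 14684570. Product = 78 × 14684570 = 1145396460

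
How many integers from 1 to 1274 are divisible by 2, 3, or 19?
⌊1274/2⌋+⌊1274/3⌋+⌊1274/19⌋ - ⌊1274/6⌋-⌊1274/38⌋-⌊1274/57⌋ + ⌊1274/114⌋ = 637+424+67 - 212-33-22 + 11 = 872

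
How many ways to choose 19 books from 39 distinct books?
C(39,19) = 39!/(19!×20!) = 68923264410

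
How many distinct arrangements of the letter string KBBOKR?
6! / (1! × 2! × 2! × 1!) = 180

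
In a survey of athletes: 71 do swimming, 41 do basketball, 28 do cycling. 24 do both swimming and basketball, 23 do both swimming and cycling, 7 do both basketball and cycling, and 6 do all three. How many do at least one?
|A∪B∪C| = 71+41+28-24-23-7+6 = 92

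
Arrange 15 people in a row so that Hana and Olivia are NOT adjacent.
Total - adjacent = 15! - (15-1)!×2 = 1307674368000 - 174356582400 = 1133317785600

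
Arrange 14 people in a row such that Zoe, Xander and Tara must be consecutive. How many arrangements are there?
Treat the 3 as one block: (14-3+1)! × 3! = 479001600 × 6 = 2874009600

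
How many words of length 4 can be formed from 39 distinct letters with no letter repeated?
P(39,4) = 39!/(39-4)! = 1974024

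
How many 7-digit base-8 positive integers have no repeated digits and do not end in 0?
Last digit: 7 nonzero choices. First digit: 6 (nonzero, ≠last). Middle 5: P(6,5) = 720. Total = 30240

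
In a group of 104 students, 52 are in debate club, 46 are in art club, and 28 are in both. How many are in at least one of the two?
|A∪B| = |A| + |B| - |A∩B| = 52 + 46 - 28 = 70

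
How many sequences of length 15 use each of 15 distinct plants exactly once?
15! = 1307674368000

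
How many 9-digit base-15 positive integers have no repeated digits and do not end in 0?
Last digit: 14 nonzero choices. First digit: 13 (nonzero, ≠last). Middle 7: P(13,7) = 8648640. Total = 1574052480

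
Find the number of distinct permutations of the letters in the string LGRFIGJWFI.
10! / (1! × 1! × 2! × 2! × 1! × 2! × 1!) = 453600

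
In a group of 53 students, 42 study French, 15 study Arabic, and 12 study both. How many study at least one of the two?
|A∪B| = |A| + |B| - |A∩B| = 42 + 15 - 12 = 45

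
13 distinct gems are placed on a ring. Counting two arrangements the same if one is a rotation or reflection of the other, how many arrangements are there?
(13-1)!/2 = 479001600/2 = 239500800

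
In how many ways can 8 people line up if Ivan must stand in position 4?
Fix one position: (8-1)! = 5040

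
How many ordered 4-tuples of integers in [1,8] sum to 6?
Coefficient of x^6 in (x + x² + ... + x^8)^4. By inclusion-exclusion on dice exceeding 8: Σ_j (-1)^j C(4,j)·C(6-1-8j, 3) = C(4,0)·C(5,3) = 1·10 = 10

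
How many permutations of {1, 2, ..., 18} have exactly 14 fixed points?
Choose the 14 fixed points C(18,14) = 3060, derange the rest: !4 = Σ_{j=0}^{4} (-1)^j·4!/j! = 24 - 24 + 12 - 4 + 1 = 9. Product = 3060 × 9 = 27540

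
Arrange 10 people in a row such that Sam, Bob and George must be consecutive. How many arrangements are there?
Treat the 3 as one block: (10-3+1)! × 3! = 40320 × 6 = 241920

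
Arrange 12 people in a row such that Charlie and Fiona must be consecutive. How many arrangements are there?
Treat the 2 as one block: (12-2+1)! × 2! = 39916800 × 2 = 79833600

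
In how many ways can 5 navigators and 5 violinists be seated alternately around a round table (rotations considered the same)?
Fix one of the navigators: (5-1)! ways for the remaining navigators, × 5! ways for the violinists = 24 × 120 = 2880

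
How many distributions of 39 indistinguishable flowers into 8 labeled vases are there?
C(39+8-1, 8-1) = C(46, 7) = 53524680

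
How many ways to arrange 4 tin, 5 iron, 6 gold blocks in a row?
15! / (4! × 5! × 6!) = 630630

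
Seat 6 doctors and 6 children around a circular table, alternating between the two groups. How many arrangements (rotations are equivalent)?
Fix one of the doctors: (6-1)! ways for the remaining doctors, × 6! ways for the children = 120 × 720 = 86400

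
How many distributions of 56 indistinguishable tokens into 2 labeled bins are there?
C(56+2-1, 2-1) = C(57, 1) = 57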